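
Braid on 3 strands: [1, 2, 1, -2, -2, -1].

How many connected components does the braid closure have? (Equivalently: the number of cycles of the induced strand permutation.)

1

Derivation:
Track the strand permutation on 3 strands, starting from identity.
  step 1: s1 swaps positions 1,2 -> [2 1 3]
  step 2: s2 swaps positions 2,3 -> [2 3 1]
  step 3: s1 swaps positions 1,2 -> [3 2 1]
  step 4: s2^-1 swaps positions 2,3 -> [3 1 2]
  step 5: s2^-1 swaps positions 2,3 -> [3 2 1]
  step 6: s1^-1 swaps positions 1,2 -> [2 3 1]
Final permutation (position -> original strand): [2 3 1]
Closure components = cycle count of this permutation = 1.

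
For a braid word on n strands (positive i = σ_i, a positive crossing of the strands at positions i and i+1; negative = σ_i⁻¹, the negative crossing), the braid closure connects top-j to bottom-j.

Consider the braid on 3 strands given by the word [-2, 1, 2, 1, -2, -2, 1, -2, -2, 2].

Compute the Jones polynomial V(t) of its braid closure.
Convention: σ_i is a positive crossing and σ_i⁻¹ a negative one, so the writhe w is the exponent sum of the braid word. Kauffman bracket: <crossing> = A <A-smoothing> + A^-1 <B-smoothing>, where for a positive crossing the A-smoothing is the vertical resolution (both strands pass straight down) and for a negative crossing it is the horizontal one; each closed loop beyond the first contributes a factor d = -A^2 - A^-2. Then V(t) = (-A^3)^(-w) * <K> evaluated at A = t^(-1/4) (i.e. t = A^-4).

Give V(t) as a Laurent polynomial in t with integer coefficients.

t^2 - t + 1 - t^-1 + t^-2

Derivation:
The presented braid s2^-1 s1 s2 s1 s2^-1 s2^-1 s1 s2^-1 s2^-1 s2 on 3 strands reduces by inverse Markov moves (closure unchanged at each step):
  Deconjugate: the word is γ·β·γ⁻¹ with γ = s2^-1 (prefix) and γ⁻¹ = s2 (suffix); strip both.
Reduced to β = s1 s2 s1 s2^-1 s2^-1 s1 s2^-1 s2^-1 on 3 strands, 8 crossings.
Compute on β:
Braid: s1 s2 s1 s2^-1 s2^-1 s1 s2^-1 s2^-1 on 3 strands, 8 crossings.
Writhe w = (#positive) - (#negative) = 4 - 4 = 0.
Computing the Kauffman bracket via state sum. There are 2^8 = 256 states.
Each crossing splits two ways (0=vertical, 1=horizontal). The state's weight is A^(#A-smoothings - #B-smoothings) * d^(loops - 1).
Tabulate the states by total A-exponent and number of loops L (A-exp: L × count):
  A^8: L=5 ×1
  A^6: L=4 ×7, L=6 ×1
  A^4: L=3 ×20, L=5 ×8
  A^2: L=2 ×30, L=4 ×26
  A^0: L=1 ×20, L=3 ×50
  A^-2: L=2 ×52, L=4 ×4
  A^-4: L=1 ×15, L=3 ×13
  A^-6: L=2 ×7, L=4 ×1
  A^-8: L=3 ×1
Each group contributes A^e * Σ count * d^(L-1):
Powers of d = -A^2 - A^-2: d^2 = A^4 + 2 + A^-4; d^3 = -A^6 - 3*A^2 - 3*A^-2 - A^-6; d^4 = A^8 + 4*A^4 + 6 + 4*A^-4 + A^-8; d^5 = -A^10 - 5*A^6 - 10*A^2 - 10*A^-2 - 5*A^-6 - A^-10.
  A^8 * (d^4) = A^16 + 4*A^12 + 6*A^8 + 4*A^4 + 1
  A^6 * (7*d^3 + d^5) = -A^16 - 12*A^12 - 31*A^8 - 31*A^4 - 12 - A^-4
  A^4 * (20*d^2 + 8*d^4) = 8*A^12 + 52*A^8 + 88*A^4 + 52 + 8*A^-4
  A^2 * (30*d + 26*d^3) = -26*A^8 - 108*A^4 - 108 - 26*A^-4
  A^0 * (20 + 50*d^2) = 50*A^4 + 120 + 50*A^-4
  A^-2 * (52*d + 4*d^3) = -4*A^4 - 64 - 64*A^-4 - 4*A^-8
  A^-4 * (15 + 13*d^2) = 13 + 41*A^-4 + 13*A^-8
  A^-6 * (7*d + d^3) = -1 - 10*A^-4 - 10*A^-8 - A^-12
  A^-8 * (d^2) = A^-4 + 2*A^-8 + A^-12
Summing the groups: <K> = A^8 - A^4 + 1 - A^-4 + A^-8
Normalise by the writhe: (-A^3)^(-w) = (-A^3)^(0) = 1, so f(A) = 1 * <K> = A^8 - A^4 + 1 - A^-4 + A^-8.
Substitute A = t^(-1/4), i.e. A^e → t^(-e/4): V(t) = t^2 - t + 1 - t^-1 + t^-2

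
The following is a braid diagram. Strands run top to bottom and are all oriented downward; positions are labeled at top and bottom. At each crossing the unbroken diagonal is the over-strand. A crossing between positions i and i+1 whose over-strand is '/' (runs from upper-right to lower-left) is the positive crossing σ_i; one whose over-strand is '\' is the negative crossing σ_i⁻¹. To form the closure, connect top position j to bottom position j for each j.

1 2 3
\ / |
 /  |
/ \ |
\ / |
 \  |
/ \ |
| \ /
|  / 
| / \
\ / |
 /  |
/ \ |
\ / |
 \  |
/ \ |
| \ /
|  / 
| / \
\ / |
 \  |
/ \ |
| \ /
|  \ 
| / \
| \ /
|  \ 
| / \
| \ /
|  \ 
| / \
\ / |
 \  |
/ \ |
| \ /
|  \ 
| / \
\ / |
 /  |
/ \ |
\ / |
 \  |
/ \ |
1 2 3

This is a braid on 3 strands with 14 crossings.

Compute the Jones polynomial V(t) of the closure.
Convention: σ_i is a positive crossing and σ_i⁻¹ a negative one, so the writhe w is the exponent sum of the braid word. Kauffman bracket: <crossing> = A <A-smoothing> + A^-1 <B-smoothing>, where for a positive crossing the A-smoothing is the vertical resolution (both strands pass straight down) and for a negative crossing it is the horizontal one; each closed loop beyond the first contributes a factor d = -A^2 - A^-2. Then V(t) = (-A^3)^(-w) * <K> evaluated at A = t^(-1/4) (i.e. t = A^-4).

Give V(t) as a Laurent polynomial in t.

Reading the diagram top to bottom ('/'-over between positions i,i+1 = s_i, '\'-over = s_i^-1): braid word = s1 s1^-1 s2 s1 s1^-1 s2 s1^-1 s2^-1 s2^-1 s2^-1 s1^-1 s2^-1 s1 s1^-1.
The presented braid s1 s1^-1 s2 s1 s1^-1 s2 s1^-1 s2^-1 s2^-1 s2^-1 s1^-1 s2^-1 s1 s1^-1 on 3 strands reduces by inverse Markov moves (closure unchanged at each step):
  Deconjugate: the word is γ·β·γ⁻¹ with γ = s1 (prefix) and γ⁻¹ = s1^-1 (suffix); strip both.
  Deconjugate: the word is γ·β·γ⁻¹ with γ = s1^-1 (prefix) and γ⁻¹ = s1 (suffix); strip both.
  Deconjugate: the word is γ·β·γ⁻¹ with γ = s2 s1 (prefix) and γ⁻¹ = s1^-1 s2^-1 (suffix); strip both.
Reduced to β = s1^-1 s2 s1^-1 s2^-1 s2^-1 s2^-1 on 3 strands, 6 crossings.
Compute on β:
Braid: s1^-1 s2 s1^-1 s2^-1 s2^-1 s2^-1 on 3 strands, 6 crossings.
Writhe w = (#positive) - (#negative) = 1 - 5 = -4.
Computing the Kauffman bracket via state sum. There are 2^6 = 64 states.
For each crossing: s=0 is the vertical smoothing, s=1 horizontal. Crossing k contributes A^(sign_k * (1 - 2*s_k)); loop factor d = -A^2 - A^-2.
Tabulate the states by total A-exponent and number of loops L (A-exp: L × count):
  A^6: L=4 ×1
  A^4: L=3 ×6
  A^2: L=2 ×12, L=4 ×3
  A^0: L=1 ×9, L=3 ×10, L=5 ×1
  A^-2: L=2 ×12, L=4 ×3
  A^-4: L=1 ×2, L=3 ×4
  A^-6: L=2 ×1
Each group contributes A^e * Σ count * d^(L-1):
Powers of d = -A^2 - A^-2: d^2 = A^4 + 2 + A^-4; d^3 = -A^6 - 3*A^2 - 3*A^-2 - A^-6; d^4 = A^8 + 4*A^4 + 6 + 4*A^-4 + A^-8.
  A^6 * (d^3) = -A^12 - 3*A^8 - 3*A^4 - 1
  A^4 * (6*d^2) = 6*A^8 + 12*A^4 + 6
  A^2 * (12*d + 3*d^3) = -3*A^8 - 21*A^4 - 21 - 3*A^-4
  A^0 * (9 + 10*d^2 + d^4) = A^8 + 14*A^4 + 35 + 14*A^-4 + A^-8
  A^-2 * (12*d + 3*d^3) = -3*A^4 - 21 - 21*A^-4 - 3*A^-8
  A^-4 * (2 + 4*d^2) = 4 + 10*A^-4 + 4*A^-8
  A^-6 * (d) = -A^-4 - A^-8
Summing the groups: <K> = -A^12 + A^8 - A^4 + 2 - A^-4 + A^-8
Normalise by the writhe: (-A^3)^(-w) = (-A^3)^(4) = A^12, so f(A) = A^12 * <K> = -A^24 + A^20 - A^16 + 2*A^12 - A^8 + A^4.
Substitute A = t^(-1/4), i.e. A^e → t^(-e/4): V(t) = t^-1 - t^-2 + 2*t^-3 - t^-4 + t^-5 - t^-6

Answer: t^-1 - t^-2 + 2*t^-3 - t^-4 + t^-5 - t^-6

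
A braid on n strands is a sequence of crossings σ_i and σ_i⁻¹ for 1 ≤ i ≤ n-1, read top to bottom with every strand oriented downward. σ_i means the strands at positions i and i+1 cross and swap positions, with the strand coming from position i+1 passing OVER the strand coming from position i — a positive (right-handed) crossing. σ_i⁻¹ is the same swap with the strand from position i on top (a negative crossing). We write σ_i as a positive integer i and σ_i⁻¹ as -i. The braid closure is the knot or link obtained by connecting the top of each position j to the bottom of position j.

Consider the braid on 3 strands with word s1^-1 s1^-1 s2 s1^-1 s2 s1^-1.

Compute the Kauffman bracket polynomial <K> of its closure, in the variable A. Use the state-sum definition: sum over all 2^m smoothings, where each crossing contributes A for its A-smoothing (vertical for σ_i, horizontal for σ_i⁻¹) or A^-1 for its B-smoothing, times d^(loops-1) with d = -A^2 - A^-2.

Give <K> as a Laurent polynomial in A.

A^14 - 2*A^10 + 2*A^6 - 2*A^2 + 2*A^-2 - A^-6 + A^-10

Derivation:
Braid: s1^-1 s1^-1 s2 s1^-1 s2 s1^-1 on 3 strands, 6 crossings.
Writhe w = (#positive) - (#negative) = 2 - 4 = -2.
State-sum expansion of <K>. There are 2^6 = 64 states.
Each crossing splits two ways (0=vertical, 1=horizontal). The state's weight is A^(#A-smoothings - #B-smoothings) * d^(loops - 1).
Tabulate the states by total A-exponent and number of loops L (A-exp: L × count):
  A^6: L=5 ×1
  A^4: L=4 ×6
  A^2: L=3 ×15
  A^0: L=2 ×19, L=4 ×1
  A^-2: L=1 ×11, L=3 ×4
  A^-4: L=2 ×6
  A^-6: L=3 ×1
Each group contributes A^e * Σ count * d^(L-1):
Powers of d = -A^2 - A^-2: d^2 = A^4 + 2 + A^-4; d^3 = -A^6 - 3*A^2 - 3*A^-2 - A^-6; d^4 = A^8 + 4*A^4 + 6 + 4*A^-4 + A^-8.
  A^6 * (d^4) = A^14 + 4*A^10 + 6*A^6 + 4*A^2 + A^-2
  A^4 * (6*d^3) = -6*A^10 - 18*A^6 - 18*A^2 - 6*A^-2
  A^2 * (15*d^2) = 15*A^6 + 30*A^2 + 15*A^-2
  A^0 * (19*d + d^3) = -A^6 - 22*A^2 - 22*A^-2 - A^-6
  A^-2 * (11 + 4*d^2) = 4*A^2 + 19*A^-2 + 4*A^-6
  A^-4 * (6*d) = -6*A^-2 - 6*A^-6
  A^-6 * (d^2) = A^-2 + 2*A^-6 + A^-10
Summing the groups: <K> = A^14 - 2*A^10 + 2*A^6 - 2*A^2 + 2*A^-2 - A^-6 + A^-10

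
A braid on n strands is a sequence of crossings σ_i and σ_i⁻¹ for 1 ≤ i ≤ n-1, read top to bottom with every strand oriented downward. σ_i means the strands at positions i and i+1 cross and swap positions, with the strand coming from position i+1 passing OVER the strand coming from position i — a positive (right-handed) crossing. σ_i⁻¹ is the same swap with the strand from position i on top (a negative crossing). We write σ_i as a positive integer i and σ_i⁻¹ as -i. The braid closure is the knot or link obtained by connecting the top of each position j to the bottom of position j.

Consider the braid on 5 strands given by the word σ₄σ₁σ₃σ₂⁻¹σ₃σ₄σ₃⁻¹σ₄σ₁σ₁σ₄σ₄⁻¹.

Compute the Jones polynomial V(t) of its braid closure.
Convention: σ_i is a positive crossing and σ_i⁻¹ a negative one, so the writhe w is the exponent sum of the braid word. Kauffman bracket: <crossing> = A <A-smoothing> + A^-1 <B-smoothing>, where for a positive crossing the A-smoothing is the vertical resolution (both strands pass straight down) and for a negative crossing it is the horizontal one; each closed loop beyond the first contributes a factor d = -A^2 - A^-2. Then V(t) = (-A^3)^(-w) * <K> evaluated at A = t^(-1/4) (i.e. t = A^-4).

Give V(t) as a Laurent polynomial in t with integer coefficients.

t^10 - 2*t^9 + 2*t^8 - 4*t^7 + 4*t^6 - 3*t^5 + 3*t^4 - t^3 + t^2

Derivation:
The presented braid s4 s1 s3 s2^-1 s3 s4 s3^-1 s4 s1 s1 s4 s4^-1 on 5 strands reduces by inverse Markov moves (closure unchanged at each step):
  Deconjugate: the word is γ·β·γ⁻¹ with γ = s4 (prefix) and γ⁻¹ = s4^-1 (suffix); strip both.
Reduced to β = s1 s3 s2^-1 s3 s4 s3^-1 s4 s1 s1 s4 on 5 strands, 10 crossings.
Compute on β:
Braid: s1 s3 s2^-1 s3 s4 s3^-1 s4 s1 s1 s4 on 5 strands, 10 crossings.
Writhe w = (#positive) - (#negative) = 8 - 2 = 6.
Enumerate smoothing states for the bracket polynomial. There are 2^10 = 1024 states.
For each crossing: s=0 is the vertical smoothing, s=1 horizontal. Crossing k contributes A^(sign_k * (1 - 2*s_k)); loop factor d = -A^2 - A^-2.
Tabulate the states by total A-exponent and number of loops L (A-exp: L × count):
  A^10: L=3 ×1
  A^8: L=2 ×6, L=4 ×4
  A^6: L=1 ×9, L=3 ×32, L=5 ×4
  A^4: L=2 ×70, L=4 ×49, L=6 ×1
  A^2: L=1 ×30, L=3 ×149, L=5 ×31
  A^0: L=2 ×99, L=4 ×144, L=6 ×9
  A^-2: L=3 ×136, L=5 ×73, L=7 ×1
  A^-4: L=4 ×101, L=6 ×19
  A^-6: L=5 ×43, L=7 ×2
  A^-8: L=6 ×10
  A^-10: L=7 ×1
Each group contributes A^e * Σ count * d^(L-1):
Powers of d = -A^2 - A^-2: d^2 = A^4 + 2 + A^-4; d^3 = -A^6 - 3*A^2 - 3*A^-2 - A^-6; d^4 = A^8 + 4*A^4 + 6 + 4*A^-4 + A^-8; d^5 = -A^10 - 5*A^6 - 10*A^2 - 10*A^-2 - 5*A^-6 - A^-10; d^6 = A^12 + 6*A^8 + 15*A^4 + 20 + 15*A^-4 + 6*A^-8 + A^-12.
  A^10 * (d^2) = A^14 + 2*A^10 + A^6
  A^8 * (6*d + 4*d^3) = -4*A^14 - 18*A^10 - 18*A^6 - 4*A^2
  A^6 * (9 + 32*d^2 + 4*d^4) = 4*A^14 + 48*A^10 + 97*A^6 + 48*A^2 + 4*A^-2
  A^4 * (70*d + 49*d^3 + d^5) = -A^14 - 54*A^10 - 227*A^6 - 227*A^2 - 54*A^-2 - A^-6
  A^2 * (30 + 149*d^2 + 31*d^4) = 31*A^10 + 273*A^6 + 514*A^2 + 273*A^-2 + 31*A^-6
  A^0 * (99*d + 144*d^3 + 9*d^5) = -9*A^10 - 189*A^6 - 621*A^2 - 621*A^-2 - 189*A^-6 - 9*A^-10
  A^-2 * (136*d^2 + 73*d^4 + d^6) = A^10 + 79*A^6 + 443*A^2 + 730*A^-2 + 443*A^-6 + 79*A^-10 + A^-14
  A^-4 * (101*d^3 + 19*d^5) = -19*A^6 - 196*A^2 - 493*A^-2 - 493*A^-6 - 196*A^-10 - 19*A^-14
  A^-6 * (43*d^4 + 2*d^6) = 2*A^6 + 55*A^2 + 202*A^-2 + 298*A^-6 + 202*A^-10 + 55*A^-14 + 2*A^-18
  A^-8 * (10*d^5) = -10*A^2 - 50*A^-2 - 100*A^-6 - 100*A^-10 - 50*A^-14 - 10*A^-18
  A^-10 * (d^6) = A^2 + 6*A^-2 + 15*A^-6 + 20*A^-10 + 15*A^-14 + 6*A^-18 + A^-22
Summing the groups: <K> = A^10 - A^6 + 3*A^2 - 3*A^-2 + 4*A^-6 - 4*A^-10 + 2*A^-14 - 2*A^-18 + A^-22
Normalise by the writhe: (-A^3)^(-w) = (-A^3)^(-6) = A^-18, so f(A) = A^-18 * <K> = A^-8 - A^-12 + 3*A^-16 - 3*A^-20 + 4*A^-24 - 4*A^-28 + 2*A^-32 - 2*A^-36 + A^-40.
Substitute A = t^(-1/4), i.e. A^e → t^(-e/4): V(t) = t^10 - 2*t^9 + 2*t^8 - 4*t^7 + 4*t^6 - 3*t^5 + 3*t^4 - t^3 + t^2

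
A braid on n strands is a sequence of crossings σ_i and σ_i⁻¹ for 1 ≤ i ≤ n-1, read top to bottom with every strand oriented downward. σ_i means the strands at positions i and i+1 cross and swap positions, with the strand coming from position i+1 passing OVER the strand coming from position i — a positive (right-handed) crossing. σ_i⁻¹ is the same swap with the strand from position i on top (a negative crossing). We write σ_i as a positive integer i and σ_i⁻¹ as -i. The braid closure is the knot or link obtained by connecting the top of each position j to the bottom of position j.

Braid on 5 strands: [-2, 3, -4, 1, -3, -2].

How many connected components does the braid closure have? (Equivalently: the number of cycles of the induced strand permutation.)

Track the strand permutation on 5 strands, starting from identity.
  step 1: s2^-1 swaps positions 2,3 -> [1 3 2 4 5]
  step 2: s3 swaps positions 3,4 -> [1 3 4 2 5]
  step 3: s4^-1 swaps positions 4,5 -> [1 3 4 5 2]
  step 4: s1 swaps positions 1,2 -> [3 1 4 5 2]
  step 5: s3^-1 swaps positions 3,4 -> [3 1 5 4 2]
  step 6: s2^-1 swaps positions 2,3 -> [3 5 1 4 2]
Final permutation (position -> original strand): [3 5 1 4 2]
Closure components = cycle count of this permutation = 3.

Answer: 3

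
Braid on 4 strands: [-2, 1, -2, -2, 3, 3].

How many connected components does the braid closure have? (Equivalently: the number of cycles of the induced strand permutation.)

Track the strand permutation on 4 strands, starting from identity.
  step 1: s2^-1 swaps positions 2,3 -> [1 3 2 4]
  step 2: s1 swaps positions 1,2 -> [3 1 2 4]
  step 3: s2^-1 swaps positions 2,3 -> [3 2 1 4]
  step 4: s2^-1 swaps positions 2,3 -> [3 1 2 4]
  step 5: s3 swaps positions 3,4 -> [3 1 4 2]
  step 6: s3 swaps positions 3,4 -> [3 1 2 4]
Final permutation (position -> original strand): [3 1 2 4]
Closure components = cycle count of this permutation = 2.

Answer: 2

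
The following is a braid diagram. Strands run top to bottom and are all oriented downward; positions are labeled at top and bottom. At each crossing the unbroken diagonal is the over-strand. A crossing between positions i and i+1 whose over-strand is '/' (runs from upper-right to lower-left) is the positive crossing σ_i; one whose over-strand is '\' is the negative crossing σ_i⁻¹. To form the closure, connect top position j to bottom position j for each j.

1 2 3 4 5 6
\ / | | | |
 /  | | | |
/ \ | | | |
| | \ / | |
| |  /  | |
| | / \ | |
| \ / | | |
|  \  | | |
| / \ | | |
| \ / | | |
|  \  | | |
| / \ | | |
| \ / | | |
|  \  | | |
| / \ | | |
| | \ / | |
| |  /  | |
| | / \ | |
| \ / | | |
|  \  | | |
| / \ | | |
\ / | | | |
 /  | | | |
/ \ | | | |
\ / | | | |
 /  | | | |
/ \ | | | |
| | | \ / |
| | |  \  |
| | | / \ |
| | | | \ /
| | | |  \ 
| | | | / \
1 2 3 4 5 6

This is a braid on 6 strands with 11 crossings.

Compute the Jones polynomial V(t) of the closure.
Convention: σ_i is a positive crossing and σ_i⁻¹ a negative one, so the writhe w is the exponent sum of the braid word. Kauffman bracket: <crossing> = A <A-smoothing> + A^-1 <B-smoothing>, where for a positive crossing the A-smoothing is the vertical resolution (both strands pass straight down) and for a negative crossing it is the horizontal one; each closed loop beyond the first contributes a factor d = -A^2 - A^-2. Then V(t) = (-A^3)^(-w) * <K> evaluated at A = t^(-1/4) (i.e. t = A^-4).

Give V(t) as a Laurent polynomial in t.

-t^5 + 2*t^4 - 3*t^3 + 5*t^2 - 5*t + 6 - 5*t^-1 + 3*t^-2 - 2*t^-3 + t^-4

Derivation:
Reading the diagram top to bottom ('/'-over between positions i,i+1 = s_i, '\'-over = s_i^-1): braid word = s1 s3 s2^-1 s2^-1 s2^-1 s3 s2^-1 s1 s1 s4^-1 s5^-1.
The presented braid s1 s3 s2^-1 s2^-1 s2^-1 s3 s2^-1 s1 s1 s4^-1 s5^-1 on 6 strands reduces by inverse Markov moves (closure unchanged at each step):
  Destabilize: the word has the form β·s5^-1 where s5^-1 occurs only as the final letter (β ∈ B_5); drop it and the last strand → 5 strands.
  Destabilize: the word has the form β·s4^-1 where s4^-1 occurs only as the final letter (β ∈ B_4); drop it and the last strand → 4 strands.
Reduced to β = s1 s3 s2^-1 s2^-1 s2^-1 s3 s2^-1 s1 s1 on 4 strands, 9 crossings.
Compute on β:
Braid: s1 s3 s2^-1 s2^-1 s2^-1 s3 s2^-1 s1 s1 on 4 strands, 9 crossings.
Writhe w = (#positive) - (#negative) = 5 - 4 = 1.
Computing the Kauffman bracket via state sum. There are 2^9 = 512 states.
For each crossing: s=0 is the vertical smoothing, s=1 horizontal. Crossing k contributes A^(sign_k * (1 - 2*s_k)); loop factor d = -A^2 - A^-2.
Tabulate the states by total A-exponent and number of loops L (A-exp: L × count):
  A^9: L=6 ×1
  A^7: L=5 ×9
  A^5: L=4 ×33, L=6 ×3
  A^3: L=3 ×64, L=5 ×19, L=7 ×1
  A^1: L=2 ×68, L=4 ×52, L=6 ×6
  A^-1: L=1 ×33, L=3 ×75, L=5 ×18
  A^-3: L=2 ×51, L=4 ×32, L=6 ×1
  A^-5: L=3 ×32, L=5 ×4
  A^-7: L=4 ×9
  A^-9: L=5 ×1
Each group contributes A^e * Σ count * d^(L-1):
Powers of d = -A^2 - A^-2: d^2 = A^4 + 2 + A^-4; d^3 = -A^6 - 3*A^2 - 3*A^-2 - A^-6; d^4 = A^8 + 4*A^4 + 6 + 4*A^-4 + A^-8; d^5 = -A^10 - 5*A^6 - 10*A^2 - 10*A^-2 - 5*A^-6 - A^-10; d^6 = A^12 + 6*A^8 + 15*A^4 + 20 + 15*A^-4 + 6*A^-8 + A^-12.
  A^9 * (d^5) = -A^19 - 5*A^15 - 10*A^11 - 10*A^7 - 5*A^3 - A^-1
  A^7 * (9*d^4) = 9*A^15 + 36*A^11 + 54*A^7 + 36*A^3 + 9*A^-1
  A^5 * (33*d^3 + 3*d^5) = -3*A^15 - 48*A^11 - 129*A^7 - 129*A^3 - 48*A^-1 - 3*A^-5
  A^3 * (64*d^2 + 19*d^4 + d^6) = A^15 + 25*A^11 + 155*A^7 + 262*A^3 + 155*A^-1 + 25*A^-5 + A^-9
  A^1 * (68*d + 52*d^3 + 6*d^5) = -6*A^11 - 82*A^7 - 284*A^3 - 284*A^-1 - 82*A^-5 - 6*A^-9
  A^-1 * (33 + 75*d^2 + 18*d^4) = 18*A^7 + 147*A^3 + 291*A^-1 + 147*A^-5 + 18*A^-9
  A^-3 * (51*d + 32*d^3 + d^5) = -A^7 - 37*A^3 - 157*A^-1 - 157*A^-5 - 37*A^-9 - A^-13
  A^-5 * (32*d^2 + 4*d^4) = 4*A^3 + 48*A^-1 + 88*A^-5 + 48*A^-9 + 4*A^-13
  A^-7 * (9*d^3) = -9*A^-1 - 27*A^-5 - 27*A^-9 - 9*A^-13
  A^-9 * (d^4) = A^-1 + 4*A^-5 + 6*A^-9 + 4*A^-13 + A^-17
Summing the groups: <K> = -A^19 + 2*A^15 - 3*A^11 + 5*A^7 - 6*A^3 + 5*A^-1 - 5*A^-5 + 3*A^-9 - 2*A^-13 + A^-17
Normalise by the writhe: (-A^3)^(-w) = (-A^3)^(-1) = -A^-3, so f(A) = -A^-3 * <K> = A^16 - 2*A^12 + 3*A^8 - 5*A^4 + 6 - 5*A^-4 + 5*A^-8 - 3*A^-12 + 2*A^-16 - A^-20.
Substitute A = t^(-1/4), i.e. A^e → t^(-e/4): V(t) = -t^5 + 2*t^4 - 3*t^3 + 5*t^2 - 5*t + 6 - 5*t^-1 + 3*t^-2 - 2*t^-3 + t^-4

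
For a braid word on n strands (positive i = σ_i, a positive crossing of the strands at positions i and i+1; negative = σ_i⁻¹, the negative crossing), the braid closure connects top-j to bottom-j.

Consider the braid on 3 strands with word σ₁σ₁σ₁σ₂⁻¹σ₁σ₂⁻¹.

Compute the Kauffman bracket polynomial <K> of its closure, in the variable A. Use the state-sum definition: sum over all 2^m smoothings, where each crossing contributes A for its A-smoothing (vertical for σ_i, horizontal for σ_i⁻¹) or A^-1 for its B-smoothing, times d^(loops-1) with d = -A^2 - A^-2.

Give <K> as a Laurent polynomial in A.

Braid: s1 s1 s1 s2^-1 s1 s2^-1 on 3 strands, 6 crossings.
Writhe w = (#positive) - (#negative) = 4 - 2 = 2.
Computing the Kauffman bracket via state sum. There are 2^6 = 64 states.
Each crossing splits two ways (0=vertical, 1=horizontal). The state's weight is A^(#A-smoothings - #B-smoothings) * d^(loops - 1).
Tabulate the states by total A-exponent and number of loops L (A-exp: L × count):
  A^6: L=3 ×1
  A^4: L=2 ×6
  A^2: L=1 ×11, L=3 ×4
  A^0: L=2 ×19, L=4 ×1
  A^-2: L=3 ×15
  A^-4: L=4 ×6
  A^-6: L=5 ×1
Each group contributes A^e * Σ count * d^(L-1):
Powers of d = -A^2 - A^-2: d^2 = A^4 + 2 + A^-4; d^3 = -A^6 - 3*A^2 - 3*A^-2 - A^-6; d^4 = A^8 + 4*A^4 + 6 + 4*A^-4 + A^-8.
  A^6 * (d^2) = A^10 + 2*A^6 + A^2
  A^4 * (6*d) = -6*A^6 - 6*A^2
  A^2 * (11 + 4*d^2) = 4*A^6 + 19*A^2 + 4*A^-2
  A^0 * (19*d + d^3) = -A^6 - 22*A^2 - 22*A^-2 - A^-6
  A^-2 * (15*d^2) = 15*A^2 + 30*A^-2 + 15*A^-6
  A^-4 * (6*d^3) = -6*A^2 - 18*A^-2 - 18*A^-6 - 6*A^-10
  A^-6 * (d^4) = A^2 + 4*A^-2 + 6*A^-6 + 4*A^-10 + A^-14
Summing the groups: <K> = A^10 - A^6 + 2*A^2 - 2*A^-2 + 2*A^-6 - 2*A^-10 + A^-14

Answer: A^10 - A^6 + 2*A^2 - 2*A^-2 + 2*A^-6 - 2*A^-10 + A^-14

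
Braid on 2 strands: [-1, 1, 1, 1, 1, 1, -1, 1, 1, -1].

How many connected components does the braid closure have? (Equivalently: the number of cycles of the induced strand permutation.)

Track the strand permutation on 2 strands, starting from identity.
  step 1: s1^-1 swaps positions 1,2 -> [2 1]
  step 2: s1 swaps positions 1,2 -> [1 2]
  step 3: s1 swaps positions 1,2 -> [2 1]
  step 4: s1 swaps positions 1,2 -> [1 2]
  step 5: s1 swaps positions 1,2 -> [2 1]
  step 6: s1 swaps positions 1,2 -> [1 2]
  step 7: s1^-1 swaps positions 1,2 -> [2 1]
  step 8: s1 swaps positions 1,2 -> [1 2]
  step 9: s1 swaps positions 1,2 -> [2 1]
  step 10: s1^-1 swaps positions 1,2 -> [1 2]
Final permutation (position -> original strand): [1 2]
Closure components = cycle count of this permutation = 2.

Answer: 2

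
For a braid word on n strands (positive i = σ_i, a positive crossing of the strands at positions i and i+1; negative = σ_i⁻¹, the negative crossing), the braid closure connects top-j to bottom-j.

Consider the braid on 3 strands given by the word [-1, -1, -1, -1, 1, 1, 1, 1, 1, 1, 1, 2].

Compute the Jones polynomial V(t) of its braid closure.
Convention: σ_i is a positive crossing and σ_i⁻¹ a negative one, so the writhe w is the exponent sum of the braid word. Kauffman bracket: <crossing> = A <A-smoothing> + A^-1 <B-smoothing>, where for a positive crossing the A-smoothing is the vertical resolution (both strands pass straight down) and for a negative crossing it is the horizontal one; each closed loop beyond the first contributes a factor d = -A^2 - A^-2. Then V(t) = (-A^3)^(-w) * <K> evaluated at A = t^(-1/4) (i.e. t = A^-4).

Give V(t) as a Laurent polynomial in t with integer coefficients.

The presented braid s1^-1 s1^-1 s1^-1 s1^-1 s1 s1 s1 s1 s1 s1 s1 s2 on 3 strands reduces by inverse Markov moves (closure unchanged at each step):
  Destabilize: the word has the form β·s2 where s2 occurs only as the final letter (β ∈ B_2); drop it and the last strand → 2 strands.
  Deconjugate: the word is γ·β·γ⁻¹ with γ = s1^-1 s1^-1 (prefix) and γ⁻¹ = s1 s1 (suffix); strip both.
  Deconjugate: the word is γ·β·γ⁻¹ with γ = s1^-1 s1^-1 (prefix) and γ⁻¹ = s1 s1 (suffix); strip both.
Reduced to β = s1 s1 s1 on 2 strands, 3 crossings.
Compute on β:
Braid: s1 s1 s1 on 2 strands, 3 crossings.
Writhe w = (#positive) - (#negative) = 3 - 0 = 3.
Enumerate smoothing states for the bracket polynomial. There are 2^3 = 8 states.
Smooth each crossing (0=||, 1=⌣⌢); contribution A^(Σ sign_k(1-2s_k)) * d^(L-1).
  state 000: A-exp=+3, loops=2, term = A^3 * d^1
  state 001: A-exp=+1, loops=1, term = A^1 * d^0
  state 010: A-exp=+1, loops=1, term = A^1 * d^0
  state 011: A-exp=-1, loops=2, term = A^-1 * d^1
  state 100: A-exp=+1, loops=1, term = A^1 * d^0
  state 101: A-exp=-1, loops=2, term = A^-1 * d^1
  state 110: A-exp=-1, loops=2, term = A^-1 * d^1
  state 111: A-exp=-3, loops=3, term = A^-3 * d^2
Collect the terms by A-exponent (count of states per loop number):
Powers of d = -A^2 - A^-2: d^2 = A^4 + 2 + A^-4.
  A^3 * (d) = -A^5 - A
  A^1 * (3) = 3*A
  A^-1 * (3*d) = -3*A - 3*A^-3
  A^-3 * (d^2) = A + 2*A^-3 + A^-7
Summing the groups: <K> = -A^5 - A^-3 + A^-7
Normalise by the writhe: (-A^3)^(-w) = (-A^3)^(-3) = -A^-9, so f(A) = -A^-9 * <K> = A^-4 + A^-12 - A^-16.
Substitute A = t^(-1/4), i.e. A^e → t^(-e/4): V(t) = -t^4 + t^3 + t

Answer: -t^4 + t^3 + t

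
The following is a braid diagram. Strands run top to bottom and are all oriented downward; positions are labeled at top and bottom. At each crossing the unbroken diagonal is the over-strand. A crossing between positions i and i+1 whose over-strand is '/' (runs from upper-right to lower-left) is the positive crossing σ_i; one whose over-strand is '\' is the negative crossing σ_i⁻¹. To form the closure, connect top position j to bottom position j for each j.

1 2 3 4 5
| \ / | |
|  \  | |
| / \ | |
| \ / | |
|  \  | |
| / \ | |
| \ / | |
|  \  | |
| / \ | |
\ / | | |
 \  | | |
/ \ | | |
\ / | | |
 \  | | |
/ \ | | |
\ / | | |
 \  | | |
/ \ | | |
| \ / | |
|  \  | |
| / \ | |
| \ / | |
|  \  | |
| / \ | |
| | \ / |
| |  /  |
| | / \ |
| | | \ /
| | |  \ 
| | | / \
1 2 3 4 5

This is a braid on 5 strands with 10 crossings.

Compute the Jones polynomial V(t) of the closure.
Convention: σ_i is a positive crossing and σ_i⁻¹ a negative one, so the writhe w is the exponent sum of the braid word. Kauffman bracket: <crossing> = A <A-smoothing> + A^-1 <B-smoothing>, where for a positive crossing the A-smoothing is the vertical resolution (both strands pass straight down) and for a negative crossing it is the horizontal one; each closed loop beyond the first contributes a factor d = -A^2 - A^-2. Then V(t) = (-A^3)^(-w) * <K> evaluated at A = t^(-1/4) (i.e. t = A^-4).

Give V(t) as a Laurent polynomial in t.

Reading the diagram top to bottom ('/'-over between positions i,i+1 = s_i, '\'-over = s_i^-1): braid word = s2^-1 s2^-1 s2^-1 s1^-1 s1^-1 s1^-1 s2^-1 s2^-1 s3 s4^-1.
The presented braid s2^-1 s2^-1 s2^-1 s1^-1 s1^-1 s1^-1 s2^-1 s2^-1 s3 s4^-1 on 5 strands reduces by inverse Markov moves (closure unchanged at each step):
  Destabilize: the word has the form β·s4^-1 where s4^-1 occurs only as the final letter (β ∈ B_4); drop it and the last strand → 4 strands.
  Destabilize: the word has the form β·s3 where s3 occurs only as the final letter (β ∈ B_3); drop it and the last strand → 3 strands.
Reduced to β = s2^-1 s2^-1 s2^-1 s1^-1 s1^-1 s1^-1 s2^-1 s2^-1 on 3 strands, 8 crossings.
Compute on β:
Braid: s2^-1 s2^-1 s2^-1 s1^-1 s1^-1 s1^-1 s2^-1 s2^-1 on 3 strands, 8 crossings.
Writhe w = (#positive) - (#negative) = 0 - 8 = -8.
State-sum expansion of <K>. There are 2^8 = 256 states.
For each crossing: s=0 is the vertical smoothing, s=1 horizontal. Crossing k contributes A^(sign_k * (1 - 2*s_k)); loop factor d = -A^2 - A^-2.
Tabulate the states by total A-exponent and number of loops L (A-exp: L × count):
  A^8: L=7 ×1
  A^6: L=6 ×8
  A^4: L=5 ×28
  A^2: L=4 ×55, L=6 ×1
  A^0: L=3 ×65, L=5 ×5
  A^-2: L=2 ×45, L=4 ×11
  A^-4: L=1 ×15, L=3 ×13
  A^-6: L=2 ×8
  A^-8: L=3 ×1
Each group contributes A^e * Σ count * d^(L-1):
Powers of d = -A^2 - A^-2: d^2 = A^4 + 2 + A^-4; d^3 = -A^6 - 3*A^2 - 3*A^-2 - A^-6; d^4 = A^8 + 4*A^4 + 6 + 4*A^-4 + A^-8; d^5 = -A^10 - 5*A^6 - 10*A^2 - 10*A^-2 - 5*A^-6 - A^-10; d^6 = A^12 + 6*A^8 + 15*A^4 + 20 + 15*A^-4 + 6*A^-8 + A^-12.
  A^8 * (d^6) = A^20 + 6*A^16 + 15*A^12 + 20*A^8 + 15*A^4 + 6 + A^-4
  A^6 * (8*d^5) = -8*A^16 - 40*A^12 - 80*A^8 - 80*A^4 - 40 - 8*A^-4
  A^4 * (28*d^4) = 28*A^12 + 112*A^8 + 168*A^4 + 112 + 28*A^-4
  A^2 * (55*d^3 + d^5) = -A^12 - 60*A^8 - 175*A^4 - 175 - 60*A^-4 - A^-8
  A^0 * (65*d^2 + 5*d^4) = 5*A^8 + 85*A^4 + 160 + 85*A^-4 + 5*A^-8
  A^-2 * (45*d + 11*d^3) = -11*A^4 - 78 - 78*A^-4 - 11*A^-8
  A^-4 * (15 + 13*d^2) = 13 + 41*A^-4 + 13*A^-8
  A^-6 * (8*d) = -8*A^-4 - 8*A^-8
  A^-8 * (d^2) = A^-4 + 2*A^-8 + A^-12
Summing the groups: <K> = A^20 - 2*A^16 + 2*A^12 - 3*A^8 + 2*A^4 - 2 + 2*A^-4 + A^-12
Normalise by the writhe: (-A^3)^(-w) = (-A^3)^(8) = A^24, so f(A) = A^24 * <K> = A^44 - 2*A^40 + 2*A^36 - 3*A^32 + 2*A^28 - 2*A^24 + 2*A^20 + A^12.
Substitute A = t^(-1/4), i.e. A^e → t^(-e/4): V(t) = t^-3 + 2*t^-5 - 2*t^-6 + 2*t^-7 - 3*t^-8 + 2*t^-9 - 2*t^-10 + t^-11

Answer: t^-3 + 2*t^-5 - 2*t^-6 + 2*t^-7 - 3*t^-8 + 2*t^-9 - 2*t^-10 + t^-11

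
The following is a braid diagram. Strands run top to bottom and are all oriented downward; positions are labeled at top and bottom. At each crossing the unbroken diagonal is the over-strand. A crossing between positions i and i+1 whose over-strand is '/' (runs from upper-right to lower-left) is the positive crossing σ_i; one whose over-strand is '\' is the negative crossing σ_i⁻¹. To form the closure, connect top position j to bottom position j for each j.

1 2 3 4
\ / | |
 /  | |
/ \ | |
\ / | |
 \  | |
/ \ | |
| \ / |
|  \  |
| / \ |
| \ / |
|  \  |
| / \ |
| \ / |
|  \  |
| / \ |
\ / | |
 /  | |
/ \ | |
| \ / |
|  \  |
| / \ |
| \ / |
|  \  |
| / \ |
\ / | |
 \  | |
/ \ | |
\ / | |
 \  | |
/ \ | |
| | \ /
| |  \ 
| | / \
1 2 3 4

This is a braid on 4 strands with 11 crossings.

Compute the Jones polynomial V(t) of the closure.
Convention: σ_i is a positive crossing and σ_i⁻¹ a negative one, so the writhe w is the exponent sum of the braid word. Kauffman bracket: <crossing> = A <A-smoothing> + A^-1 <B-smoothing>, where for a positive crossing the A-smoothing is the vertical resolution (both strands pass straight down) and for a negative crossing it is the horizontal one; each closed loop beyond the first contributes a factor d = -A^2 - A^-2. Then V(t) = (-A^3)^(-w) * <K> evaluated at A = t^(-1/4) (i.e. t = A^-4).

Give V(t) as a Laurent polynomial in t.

Reading the diagram top to bottom ('/'-over between positions i,i+1 = s_i, '\'-over = s_i^-1): braid word = s1 s1^-1 s2^-1 s2^-1 s2^-1 s1 s2^-1 s2^-1 s1^-1 s1^-1 s3^-1.
The presented braid s1 s1^-1 s2^-1 s2^-1 s2^-1 s1 s2^-1 s2^-1 s1^-1 s1^-1 s3^-1 on 4 strands reduces by inverse Markov moves (closure unchanged at each step):
  Destabilize: the word has the form β·s3^-1 where s3^-1 occurs only as the final letter (β ∈ B_3); drop it and the last strand → 3 strands.
  Deconjugate: the word is γ·β·γ⁻¹ with γ = s1 (prefix) and γ⁻¹ = s1^-1 (suffix); strip both.
Reduced to β = s1^-1 s2^-1 s2^-1 s2^-1 s1 s2^-1 s2^-1 s1^-1 on 3 strands, 8 crossings.
Compute on β:
Braid: s1^-1 s2^-1 s2^-1 s2^-1 s1 s2^-1 s2^-1 s1^-1 on 3 strands, 8 crossings.
Writhe w = (#positive) - (#negative) = 1 - 7 = -6.
State-sum expansion of <K>. There are 2^8 = 256 states.
For each crossing: s=0 is the vertical smoothing, s=1 horizontal. Crossing k contributes A^(sign_k * (1 - 2*s_k)); loop factor d = -A^2 - A^-2.
Tabulate the states by total A-exponent and number of loops L (A-exp: L × count):
  A^8: L=6 ×1
  A^6: L=5 ×8
  A^4: L=4 ×27, L=6 ×1
  A^2: L=3 ×49, L=5 ×7
  A^0: L=2 ×49, L=4 ×21
  A^-2: L=1 ×22, L=3 ×34
  A^-4: L=2 ×27, L=4 ×1
  A^-6: L=1 ×5, L=3 ×3
  A^-8: L=2 ×1
Each group contributes A^e * Σ count * d^(L-1):
Powers of d = -A^2 - A^-2: d^2 = A^4 + 2 + A^-4; d^3 = -A^6 - 3*A^2 - 3*A^-2 - A^-6; d^4 = A^8 + 4*A^4 + 6 + 4*A^-4 + A^-8; d^5 = -A^10 - 5*A^6 - 10*A^2 - 10*A^-2 - 5*A^-6 - A^-10.
  A^8 * (d^5) = -A^18 - 5*A^14 - 10*A^10 - 10*A^6 - 5*A^2 - A^-2
  A^6 * (8*d^4) = 8*A^14 + 32*A^10 + 48*A^6 + 32*A^2 + 8*A^-2
  A^4 * (27*d^3 + d^5) = -A^14 - 32*A^10 - 91*A^6 - 91*A^2 - 32*A^-2 - A^-6
  A^2 * (49*d^2 + 7*d^4) = 7*A^10 + 77*A^6 + 140*A^2 + 77*A^-2 + 7*A^-6
  A^0 * (49*d + 21*d^3) = -21*A^6 - 112*A^2 - 112*A^-2 - 21*A^-6
  A^-2 * (22 + 34*d^2) = 34*A^2 + 90*A^-2 + 34*A^-6
  A^-4 * (27*d + d^3) = -A^2 - 30*A^-2 - 30*A^-6 - A^-10
  A^-6 * (5 + 3*d^2) = 3*A^-2 + 11*A^-6 + 3*A^-10
  A^-8 * (d) = -A^-6 - A^-10
Summing the groups: <K> = -A^18 + 2*A^14 - 3*A^10 + 3*A^6 - 3*A^2 + 3*A^-2 - A^-6 + A^-10
Normalise by the writhe: (-A^3)^(-w) = (-A^3)^(6) = A^18, so f(A) = A^18 * <K> = -A^36 + 2*A^32 - 3*A^28 + 3*A^24 - 3*A^20 + 3*A^16 - A^12 + A^8.
Substitute A = t^(-1/4), i.e. A^e → t^(-e/4): V(t) = t^-2 - t^-3 + 3*t^-4 - 3*t^-5 + 3*t^-6 - 3*t^-7 + 2*t^-8 - t^-9

Answer: t^-2 - t^-3 + 3*t^-4 - 3*t^-5 + 3*t^-6 - 3*t^-7 + 2*t^-8 - t^-9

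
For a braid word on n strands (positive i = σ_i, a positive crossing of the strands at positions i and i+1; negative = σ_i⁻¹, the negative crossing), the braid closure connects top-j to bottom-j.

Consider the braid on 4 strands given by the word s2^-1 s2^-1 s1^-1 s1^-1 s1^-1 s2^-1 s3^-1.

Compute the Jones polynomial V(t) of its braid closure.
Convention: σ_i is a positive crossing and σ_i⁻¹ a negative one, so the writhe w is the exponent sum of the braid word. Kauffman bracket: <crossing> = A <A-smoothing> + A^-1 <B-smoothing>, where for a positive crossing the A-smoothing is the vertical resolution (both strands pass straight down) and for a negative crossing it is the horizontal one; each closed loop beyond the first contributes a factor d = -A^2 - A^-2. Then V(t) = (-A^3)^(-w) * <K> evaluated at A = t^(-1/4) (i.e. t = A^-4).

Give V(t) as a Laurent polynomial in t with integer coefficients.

The presented braid s2^-1 s2^-1 s1^-1 s1^-1 s1^-1 s2^-1 s3^-1 on 4 strands reduces by inverse Markov moves (closure unchanged at each step):
  Destabilize: the word has the form β·s3^-1 where s3^-1 occurs only as the final letter (β ∈ B_3); drop it and the last strand → 3 strands.
Reduced to β = s2^-1 s2^-1 s1^-1 s1^-1 s1^-1 s2^-1 on 3 strands, 6 crossings.
Compute on β:
Braid: s2^-1 s2^-1 s1^-1 s1^-1 s1^-1 s2^-1 on 3 strands, 6 crossings.
Writhe w = (#positive) - (#negative) = 0 - 6 = -6.
State-sum expansion of <K>. There are 2^6 = 64 states.
Each crossing splits two ways (0=vertical, 1=horizontal). The state's weight is A^(#A-smoothings - #B-smoothings) * d^(loops - 1).
Tabulate the states by total A-exponent and number of loops L (A-exp: L × count):
  A^6: L=5 ×1
  A^4: L=4 ×6
  A^2: L=3 ×15
  A^0: L=2 ×18, L=4 ×2
  A^-2: L=1 ×9, L=3 ×6
  A^-4: L=2 ×6
  A^-6: L=3 ×1
Each group contributes A^e * Σ count * d^(L-1):
Powers of d = -A^2 - A^-2: d^2 = A^4 + 2 + A^-4; d^3 = -A^6 - 3*A^2 - 3*A^-2 - A^-6; d^4 = A^8 + 4*A^4 + 6 + 4*A^-4 + A^-8.
  A^6 * (d^4) = A^14 + 4*A^10 + 6*A^6 + 4*A^2 + A^-2
  A^4 * (6*d^3) = -6*A^10 - 18*A^6 - 18*A^2 - 6*A^-2
  A^2 * (15*d^2) = 15*A^6 + 30*A^2 + 15*A^-2
  A^0 * (18*d + 2*d^3) = -2*A^6 - 24*A^2 - 24*A^-2 - 2*A^-6
  A^-2 * (9 + 6*d^2) = 6*A^2 + 21*A^-2 + 6*A^-6
  A^-4 * (6*d) = -6*A^-2 - 6*A^-6
  A^-6 * (d^2) = A^-2 + 2*A^-6 + A^-10
Summing the groups: <K> = A^14 - 2*A^10 + A^6 - 2*A^2 + 2*A^-2 + A^-10
Normalise by the writhe: (-A^3)^(-w) = (-A^3)^(6) = A^18, so f(A) = A^18 * <K> = A^32 - 2*A^28 + A^24 - 2*A^20 + 2*A^16 + A^8.
Substitute A = t^(-1/4), i.e. A^e → t^(-e/4): V(t) = t^-2 + 2*t^-4 - 2*t^-5 + t^-6 - 2*t^-7 + t^-8

Answer: t^-2 + 2*t^-4 - 2*t^-5 + t^-6 - 2*t^-7 + t^-8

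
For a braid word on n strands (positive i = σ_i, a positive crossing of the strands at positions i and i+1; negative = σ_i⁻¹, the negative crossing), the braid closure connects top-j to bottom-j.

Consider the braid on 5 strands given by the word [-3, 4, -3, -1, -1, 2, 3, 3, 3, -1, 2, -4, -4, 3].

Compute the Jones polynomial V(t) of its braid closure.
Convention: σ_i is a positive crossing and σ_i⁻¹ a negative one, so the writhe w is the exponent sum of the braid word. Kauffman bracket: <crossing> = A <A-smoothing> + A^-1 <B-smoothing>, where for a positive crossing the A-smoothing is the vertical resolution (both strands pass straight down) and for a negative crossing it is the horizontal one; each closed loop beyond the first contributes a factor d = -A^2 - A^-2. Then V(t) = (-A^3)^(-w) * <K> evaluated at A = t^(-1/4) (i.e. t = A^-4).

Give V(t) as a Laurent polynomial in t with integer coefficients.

The presented braid s3^-1 s4 s3^-1 s1^-1 s1^-1 s2 s3 s3 s3 s1^-1 s2 s4^-1 s4^-1 s3 on 5 strands reduces by inverse Markov moves (closure unchanged at each step):
  Deconjugate: the word is γ·β·γ⁻¹ with γ = s3^-1 s4 (prefix) and γ⁻¹ = s4^-1 s3 (suffix); strip both.
  Destabilize: the word has the form β·s4^-1 where s4^-1 occurs only as the final letter (β ∈ B_4); drop it and the last strand → 4 strands.
Reduced to β = s3^-1 s1^-1 s1^-1 s2 s3 s3 s3 s1^-1 s2 on 4 strands, 9 crossings.
Compute on β:
Braid: s3^-1 s1^-1 s1^-1 s2 s3 s3 s3 s1^-1 s2 on 4 strands, 9 crossings.
Writhe w = (#positive) - (#negative) = 5 - 4 = 1.
State-sum expansion of <K>. There are 2^9 = 512 states.
For each crossing: s=0 is the vertical smoothing, s=1 horizontal. Crossing k contributes A^(sign_k * (1 - 2*s_k)); loop factor d = -A^2 - A^-2.
Tabulate the states by total A-exponent and number of loops L (A-exp: L × count):
  A^9: L=4 ×1
  A^7: L=3 ×5, L=5 ×4
  A^5: L=2 ×10, L=4 ×23, L=6 ×3
  A^3: L=1 ×8, L=3 ×57, L=5 ×18, L=7 ×1
  A^1: L=2 ×70, L=4 ×50, L=6 ×6
  A^-1: L=1 ×33, L=3 ×75, L=5 ×18
  A^-3: L=2 ×51, L=4 ×32, L=6 ×1
  A^-5: L=3 ×32, L=5 ×4
  A^-7: L=4 ×9
  A^-9: L=5 ×1
Each group contributes A^e * Σ count * d^(L-1):
Powers of d = -A^2 - A^-2: d^2 = A^4 + 2 + A^-4; d^3 = -A^6 - 3*A^2 - 3*A^-2 - A^-6; d^4 = A^8 + 4*A^4 + 6 + 4*A^-4 + A^-8; d^5 = -A^10 - 5*A^6 - 10*A^2 - 10*A^-2 - 5*A^-6 - A^-10; d^6 = A^12 + 6*A^8 + 15*A^4 + 20 + 15*A^-4 + 6*A^-8 + A^-12.
  A^9 * (d^3) = -A^15 - 3*A^11 - 3*A^7 - A^3
  A^7 * (5*d^2 + 4*d^4) = 4*A^15 + 21*A^11 + 34*A^7 + 21*A^3 + 4*A^-1
  A^5 * (10*d + 23*d^3 + 3*d^5) = -3*A^15 - 38*A^11 - 109*A^7 - 109*A^3 - 38*A^-1 - 3*A^-5
  A^3 * (8 + 57*d^2 + 18*d^4 + d^6) = A^15 + 24*A^11 + 144*A^7 + 250*A^3 + 144*A^-1 + 24*A^-5 + A^-9
  A^1 * (70*d + 50*d^3 + 6*d^5) = -6*A^11 - 80*A^7 - 280*A^3 - 280*A^-1 - 80*A^-5 - 6*A^-9
  A^-1 * (33 + 75*d^2 + 18*d^4) = 18*A^7 + 147*A^3 + 291*A^-1 + 147*A^-5 + 18*A^-9
  A^-3 * (51*d + 32*d^3 + d^5) = -A^7 - 37*A^3 - 157*A^-1 - 157*A^-5 - 37*A^-9 - A^-13
  A^-5 * (32*d^2 + 4*d^4) = 4*A^3 + 48*A^-1 + 88*A^-5 + 48*A^-9 + 4*A^-13
  A^-7 * (9*d^3) = -9*A^-1 - 27*A^-5 - 27*A^-9 - 9*A^-13
  A^-9 * (d^4) = A^-1 + 4*A^-5 + 6*A^-9 + 4*A^-13 + A^-17
Summing the groups: <K> = A^15 - 2*A^11 + 3*A^7 - 5*A^3 + 4*A^-1 - 4*A^-5 + 3*A^-9 - 2*A^-13 + A^-17
Normalise by the writhe: (-A^3)^(-w) = (-A^3)^(-1) = -A^-3, so f(A) = -A^-3 * <K> = -A^12 + 2*A^8 - 3*A^4 + 5 - 4*A^-4 + 4*A^-8 - 3*A^-12 + 2*A^-16 - A^-20.
Substitute A = t^(-1/4), i.e. A^e → t^(-e/4): V(t) = -t^5 + 2*t^4 - 3*t^3 + 4*t^2 - 4*t + 5 - 3*t^-1 + 2*t^-2 - t^-3

Answer: -t^5 + 2*t^4 - 3*t^3 + 4*t^2 - 4*t + 5 - 3*t^-1 + 2*t^-2 - t^-3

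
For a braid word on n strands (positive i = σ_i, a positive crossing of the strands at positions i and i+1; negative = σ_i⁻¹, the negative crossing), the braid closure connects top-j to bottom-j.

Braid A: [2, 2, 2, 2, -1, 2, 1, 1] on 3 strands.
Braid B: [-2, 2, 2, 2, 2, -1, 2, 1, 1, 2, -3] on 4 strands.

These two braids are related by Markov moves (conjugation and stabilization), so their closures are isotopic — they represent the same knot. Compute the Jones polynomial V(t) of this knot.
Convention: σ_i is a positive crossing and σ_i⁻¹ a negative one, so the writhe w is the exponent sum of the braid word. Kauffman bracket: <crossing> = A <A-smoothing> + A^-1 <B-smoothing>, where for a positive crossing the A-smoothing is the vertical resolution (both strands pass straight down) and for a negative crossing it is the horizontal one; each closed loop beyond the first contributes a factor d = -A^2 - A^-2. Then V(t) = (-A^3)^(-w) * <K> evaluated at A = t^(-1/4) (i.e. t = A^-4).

Markov-equivalent braids have isotopic closures, hence identical knot invariants. Strip the Markov moves from each word to reach a common short braid β, then compute V(t) once on β.
Braid A: s2 s2 s2 s2 s1^-1 s2 s1 s1 on 3 strands has no conjugating prefix/suffix or stabilization to strip; take β = s2 s2 s2 s2 s1^-1 s2 s1 s1.
Braid B: s2^-1 s2 s2 s2 s2 s1^-1 s2 s1 s1 s2 s3^-1 on 4 strands reduces by inverse Markov moves (closure unchanged at each step):
  Destabilize: the word has the form β·s3^-1 where s3^-1 occurs only as the final letter (β ∈ B_3); drop it and the last strand → 3 strands.
  Deconjugate: the word is γ·β·γ⁻¹ with γ = s2^-1 (prefix) and γ⁻¹ = s2 (suffix); strip both.
Reduced to β = s2 s2 s2 s2 s1^-1 s2 s1 s1 on 3 strands, 8 crossings.
Both give the same β = s2 s2 s2 s2 s1^-1 s2 s1 s1 on 3 strands, so one state sum suffices:
Braid: s2 s2 s2 s2 s1^-1 s2 s1 s1 on 3 strands, 8 crossings.
Writhe w = (#positive) - (#negative) = 7 - 1 = 6.
Computing the Kauffman bracket via state sum. There are 2^8 = 256 states.
Each crossing splits two ways (0=vertical, 1=horizontal). The state's weight is A^(#A-smoothings - #B-smoothings) * d^(loops - 1).
Tabulate the states by total A-exponent and number of loops L (A-exp: L × count):
  A^8: L=2 ×1
  A^6: L=1 ×5, L=3 ×3
  A^4: L=2 ×27, L=4 ×1
  A^2: L=1 ×18, L=3 ×38
  A^0: L=2 ×41, L=4 ×29
  A^-2: L=3 ×44, L=5 ×12
  A^-4: L=4 ×26, L=6 ×2
  A^-6: L=5 ×8
  A^-8: L=6 ×1
Each group contributes A^e * Σ count * d^(L-1):
Powers of d = -A^2 - A^-2: d^2 = A^4 + 2 + A^-4; d^3 = -A^6 - 3*A^2 - 3*A^-2 - A^-6; d^4 = A^8 + 4*A^4 + 6 + 4*A^-4 + A^-8; d^5 = -A^10 - 5*A^6 - 10*A^2 - 10*A^-2 - 5*A^-6 - A^-10.
  A^8 * (d) = -A^10 - A^6
  A^6 * (5 + 3*d^2) = 3*A^10 + 11*A^6 + 3*A^2
  A^4 * (27*d + d^3) = -A^10 - 30*A^6 - 30*A^2 - A^-2
  A^2 * (18 + 38*d^2) = 38*A^6 + 94*A^2 + 38*A^-2
  A^0 * (41*d + 29*d^3) = -29*A^6 - 128*A^2 - 128*A^-2 - 29*A^-6
  A^-2 * (44*d^2 + 12*d^4) = 12*A^6 + 92*A^2 + 160*A^-2 + 92*A^-6 + 12*A^-10
  A^-4 * (26*d^3 + 2*d^5) = -2*A^6 - 36*A^2 - 98*A^-2 - 98*A^-6 - 36*A^-10 - 2*A^-14
  A^-6 * (8*d^4) = 8*A^2 + 32*A^-2 + 48*A^-6 + 32*A^-10 + 8*A^-14
  A^-8 * (d^5) = -A^2 - 5*A^-2 - 10*A^-6 - 10*A^-10 - 5*A^-14 - A^-18
Summing the groups: <K> = A^10 - A^6 + 2*A^2 - 2*A^-2 + 3*A^-6 - 2*A^-10 + A^-14 - A^-18
Normalise by the writhe: (-A^3)^(-w) = (-A^3)^(-6) = A^-18, so f(A) = A^-18 * <K> = A^-8 - A^-12 + 2*A^-16 - 2*A^-20 + 3*A^-24 - 2*A^-28 + A^-32 - A^-36.
Substitute A = t^(-1/4), i.e. A^e → t^(-e/4): V(t) = -t^9 + t^8 - 2*t^7 + 3*t^6 - 2*t^5 + 2*t^4 - t^3 + t^2

Answer: -t^9 + t^8 - 2*t^7 + 3*t^6 - 2*t^5 + 2*t^4 - t^3 + t^2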